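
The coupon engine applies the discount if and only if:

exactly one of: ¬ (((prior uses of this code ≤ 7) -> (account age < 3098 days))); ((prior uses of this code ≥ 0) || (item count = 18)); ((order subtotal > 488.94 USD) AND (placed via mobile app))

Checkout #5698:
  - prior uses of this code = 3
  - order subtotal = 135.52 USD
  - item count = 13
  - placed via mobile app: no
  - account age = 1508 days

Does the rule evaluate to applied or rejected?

Atomic conditions:
  prior uses of this code ≤ 7: 3 ≤ 7 is true
  account age < 3098 days: 1508 < 3098 is true
  prior uses of this code ≥ 0: 3 ≥ 0 is true
  item count = 18: 13 == 18 is false
  order subtotal > 488.94 USD: 135.52 > 488.94 is false
  placed via mobile app: no → false
Combine:
[1.1] true → true = true
[1] NOT true = false
[2] true OR false = true
[3] false AND false = false
[root] exactly-one(false, true, false) = true
Overall: true → applied

Applied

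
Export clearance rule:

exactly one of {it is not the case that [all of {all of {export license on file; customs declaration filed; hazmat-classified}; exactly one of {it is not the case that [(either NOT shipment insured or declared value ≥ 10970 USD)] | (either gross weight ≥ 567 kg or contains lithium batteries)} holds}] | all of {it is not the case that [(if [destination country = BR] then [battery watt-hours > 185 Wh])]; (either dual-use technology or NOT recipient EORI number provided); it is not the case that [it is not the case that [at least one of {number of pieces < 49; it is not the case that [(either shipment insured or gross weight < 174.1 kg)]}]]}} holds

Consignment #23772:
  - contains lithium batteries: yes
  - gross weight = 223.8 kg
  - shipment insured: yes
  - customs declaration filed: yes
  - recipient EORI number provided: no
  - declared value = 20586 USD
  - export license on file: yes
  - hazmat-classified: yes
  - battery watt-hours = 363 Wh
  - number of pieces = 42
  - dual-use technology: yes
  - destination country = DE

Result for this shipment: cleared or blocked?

Atomic conditions:
  export license on file: yes → true
  customs declaration filed: yes → true
  hazmat-classified: yes → true
  NOT shipment insured: yes → false
  declared value ≥ 10970 USD: 20586 ≥ 10970 is true
  gross weight ≥ 567 kg: 223.8 ≥ 567 is false
  contains lithium batteries: yes → true
  destination country = BR: DE == BR is false
  battery watt-hours > 185 Wh: 363 > 185 is true
  dual-use technology: yes → true
  NOT recipient EORI number provided: no → true
  number of pieces < 49: 42 < 49 is true
  shipment insured: yes → true
  gross weight < 174.1 kg: 223.8 < 174.1 is false
Combine:
[1.1.1] true AND true AND true = true
[1.1.2.1.1] false OR true = true
[1.1.2.1] NOT true = false
[1.1.2.2] false OR true = true
[1.1.2] exactly-one(false, true) = true
[1.1] true AND true = true
[1] NOT true = false
[2.1.1] false → true (antecedent false ⇒ implication holds) = true
[2.1] NOT true = false
[2.2] true OR true = true
[2.3.1.1.2.1] true OR false = true
[2.3.1.1.2] NOT true = false
[2.3.1.1] true OR false = true
[2.3.1] NOT true = false
[2.3] NOT false = true
[2] false AND true AND true = false
[root] exactly-one(false, false) = false
Overall: false → blocked

Blocked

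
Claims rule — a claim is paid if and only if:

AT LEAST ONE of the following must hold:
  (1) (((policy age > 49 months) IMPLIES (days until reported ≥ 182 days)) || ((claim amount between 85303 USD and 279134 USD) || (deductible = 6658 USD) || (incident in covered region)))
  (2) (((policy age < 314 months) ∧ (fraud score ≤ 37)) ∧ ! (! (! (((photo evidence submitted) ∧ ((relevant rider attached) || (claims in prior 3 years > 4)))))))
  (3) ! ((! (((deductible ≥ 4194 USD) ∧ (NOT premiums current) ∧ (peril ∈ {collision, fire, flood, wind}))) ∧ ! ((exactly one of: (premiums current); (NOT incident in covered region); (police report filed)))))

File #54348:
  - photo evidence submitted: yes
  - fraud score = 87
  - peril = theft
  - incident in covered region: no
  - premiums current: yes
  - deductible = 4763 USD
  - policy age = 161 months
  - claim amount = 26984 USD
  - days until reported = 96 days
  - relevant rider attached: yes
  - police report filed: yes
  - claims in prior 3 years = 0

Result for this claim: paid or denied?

Atomic conditions:
  policy age > 49 months: 161 > 49 is true
  days until reported ≥ 182 days: 96 ≥ 182 is false
  claim amount between 85303 USD and 279134 USD: 26984 in [85303, 279134] is false
  deductible = 6658 USD: 4763 == 6658 is false
  incident in covered region: no → false
  policy age < 314 months: 161 < 314 is true
  fraud score ≤ 37: 87 ≤ 37 is false
  photo evidence submitted: yes → true
  relevant rider attached: yes → true
  claims in prior 3 years > 4: 0 > 4 is false
  deductible ≥ 4194 USD: 4763 ≥ 4194 is true
  NOT premiums current: yes → false
  peril ∈ {collision, fire, flood, wind}: theft is not in the set → false
  premiums current: yes → true
  NOT incident in covered region: no → true
  police report filed: yes → true
Combine:
[1.1] true → false = false
[1.2] false OR false OR false = false
[1] false OR false = false
[2.1] true AND false = false
[2.2.1.1.1.2] true OR false = true
[2.2.1.1.1] true AND true = true
[2.2.1.1] NOT true = false
[2.2.1] NOT false = true
[2.2] NOT true = false
[2] false AND false = false
[3.1.1.1] true AND false AND false = false
[3.1.1] NOT false = true
[3.1.2.1] exactly-one(true, true, true) = false
[3.1.2] NOT false = true
[3.1] true AND true = true
[3] NOT true = false
[root] false OR false OR false = false
Overall: false → denied

Denied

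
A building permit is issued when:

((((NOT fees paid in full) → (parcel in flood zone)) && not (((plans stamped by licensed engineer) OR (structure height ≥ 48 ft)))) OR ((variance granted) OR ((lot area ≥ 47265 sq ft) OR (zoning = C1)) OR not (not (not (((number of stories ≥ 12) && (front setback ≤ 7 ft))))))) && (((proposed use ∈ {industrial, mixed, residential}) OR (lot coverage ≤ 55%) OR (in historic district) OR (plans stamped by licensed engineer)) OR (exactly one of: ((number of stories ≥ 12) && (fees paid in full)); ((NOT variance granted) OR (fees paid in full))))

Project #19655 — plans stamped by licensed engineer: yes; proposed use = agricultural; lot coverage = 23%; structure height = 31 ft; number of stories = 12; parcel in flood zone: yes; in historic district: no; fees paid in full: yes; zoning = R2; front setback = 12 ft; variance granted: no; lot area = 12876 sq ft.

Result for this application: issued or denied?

Issued

Atomic conditions:
  NOT fees paid in full: yes → false
  parcel in flood zone: yes → true
  plans stamped by licensed engineer: yes → true
  structure height ≥ 48 ft: 31 ≥ 48 is false
  variance granted: no → false
  lot area ≥ 47265 sq ft: 12876 ≥ 47265 is false
  zoning = C1: R2 == C1 is false
  number of stories ≥ 12: 12 ≥ 12 is true
  front setback ≤ 7 ft: 12 ≤ 7 is false
  proposed use ∈ {industrial, mixed, residential}: agricultural is not in the set → false
  lot coverage ≤ 55%: 23 ≤ 55 is true
  in historic district: no → false
  fees paid in full: yes → true
  NOT variance granted: no → true
Combine:
[1.1.1] false → true (antecedent false ⇒ implication holds) = true
[1.1.2.1] true OR false = true
[1.1.2] NOT true = false
[1.1] true AND false = false
[1.2.2] false OR false = false
[1.2.3.1.1.1] true AND false = false
[1.2.3.1.1] NOT false = true
[1.2.3.1] NOT true = false
[1.2.3] NOT false = true
[1.2] false OR false OR true = true
[1] false OR true = true
[2.1] false OR true OR false OR true = true
[2.2.1] true AND true = true
[2.2.2] true OR true = true
[2.2] exactly-one(true, true) = false
[2] true OR false = true
[root] true AND true = true
Overall: true → issued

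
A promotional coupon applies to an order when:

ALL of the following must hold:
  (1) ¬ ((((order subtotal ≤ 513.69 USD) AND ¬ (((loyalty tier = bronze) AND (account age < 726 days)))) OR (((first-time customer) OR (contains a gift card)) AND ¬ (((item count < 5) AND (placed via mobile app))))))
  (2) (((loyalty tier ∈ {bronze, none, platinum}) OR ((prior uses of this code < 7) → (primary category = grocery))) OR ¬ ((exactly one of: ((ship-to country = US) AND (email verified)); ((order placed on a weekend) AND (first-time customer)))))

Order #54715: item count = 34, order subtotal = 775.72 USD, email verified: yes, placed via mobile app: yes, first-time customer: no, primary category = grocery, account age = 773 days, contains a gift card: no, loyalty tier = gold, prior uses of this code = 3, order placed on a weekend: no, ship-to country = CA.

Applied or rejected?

Atomic conditions:
  order subtotal ≤ 513.69 USD: 775.72 ≤ 513.69 is false
  loyalty tier = bronze: gold == bronze is false
  account age < 726 days: 773 < 726 is false
  first-time customer: no → false
  contains a gift card: no → false
  item count < 5: 34 < 5 is false
  placed via mobile app: yes → true
  loyalty tier ∈ {bronze, none, platinum}: gold is not in the set → false
  prior uses of this code < 7: 3 < 7 is true
  primary category = grocery: grocery == grocery is true
  ship-to country = US: CA == US is false
  email verified: yes → true
  order placed on a weekend: no → false
Combine:
[1.1.1.2.1] false AND false = false
[1.1.1.2] NOT false = true
[1.1.1] false AND true = false
[1.1.2.1] false OR false = false
[1.1.2.2.1] false AND true = false
[1.1.2.2] NOT false = true
[1.1.2] false AND true = false
[1.1] false OR false = false
[1] NOT false = true
[2.1.2] true → true = true
[2.1] false OR true = true
[2.2.1.1] false AND true = false
[2.2.1.2] false AND false = false
[2.2.1] exactly-one(false, false) = false
[2.2] NOT false = true
[2] true OR true = true
[root] true AND true = true
Overall: true → applied

Applied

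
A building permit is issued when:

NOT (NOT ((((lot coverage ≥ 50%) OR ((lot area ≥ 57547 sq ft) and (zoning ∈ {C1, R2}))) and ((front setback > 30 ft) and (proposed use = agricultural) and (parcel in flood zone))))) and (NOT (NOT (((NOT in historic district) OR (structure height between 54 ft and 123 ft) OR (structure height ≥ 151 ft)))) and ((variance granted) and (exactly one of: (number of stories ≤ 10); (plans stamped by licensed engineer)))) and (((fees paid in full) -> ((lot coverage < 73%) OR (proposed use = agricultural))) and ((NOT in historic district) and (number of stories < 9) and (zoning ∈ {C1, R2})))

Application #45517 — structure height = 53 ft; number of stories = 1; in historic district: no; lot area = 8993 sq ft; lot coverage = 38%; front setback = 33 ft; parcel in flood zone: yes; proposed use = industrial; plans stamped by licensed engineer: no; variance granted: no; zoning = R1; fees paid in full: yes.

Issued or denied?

Atomic conditions:
  lot coverage ≥ 50%: 38 ≥ 50 is false
  lot area ≥ 57547 sq ft: 8993 ≥ 57547 is false
  zoning ∈ {C1, R2}: R1 is not in the set → false
  front setback > 30 ft: 33 > 30 is true
  proposed use = agricultural: industrial == agricultural is false
  parcel in flood zone: yes → true
  NOT in historic district: no → true
  structure height between 54 ft and 123 ft: 53 in [54, 123] is false
  structure height ≥ 151 ft: 53 ≥ 151 is false
  variance granted: no → false
  number of stories ≤ 10: 1 ≤ 10 is true
  plans stamped by licensed engineer: no → false
  fees paid in full: yes → true
  lot coverage < 73%: 38 < 73 is true
  number of stories < 9: 1 < 9 is true
Combine:
[1.1.1.1.2] false AND false = false
[1.1.1.1] false OR false = false
[1.1.1.2] true AND false AND true = false
[1.1.1] false AND false = false
[1.1] NOT false = true
[1] NOT true = false
[2.1.1.1] true OR false OR false = true
[2.1.1] NOT true = false
[2.1] NOT false = true
[2.2.2] exactly-one(true, false) = true
[2.2] false AND true = false
[2] true AND false = false
[3.1.2] true OR false = true
[3.1] true → true = true
[3.2] true AND true AND false = false
[3] true AND false = false
[root] false AND false AND false = false
Overall: false → denied

Denied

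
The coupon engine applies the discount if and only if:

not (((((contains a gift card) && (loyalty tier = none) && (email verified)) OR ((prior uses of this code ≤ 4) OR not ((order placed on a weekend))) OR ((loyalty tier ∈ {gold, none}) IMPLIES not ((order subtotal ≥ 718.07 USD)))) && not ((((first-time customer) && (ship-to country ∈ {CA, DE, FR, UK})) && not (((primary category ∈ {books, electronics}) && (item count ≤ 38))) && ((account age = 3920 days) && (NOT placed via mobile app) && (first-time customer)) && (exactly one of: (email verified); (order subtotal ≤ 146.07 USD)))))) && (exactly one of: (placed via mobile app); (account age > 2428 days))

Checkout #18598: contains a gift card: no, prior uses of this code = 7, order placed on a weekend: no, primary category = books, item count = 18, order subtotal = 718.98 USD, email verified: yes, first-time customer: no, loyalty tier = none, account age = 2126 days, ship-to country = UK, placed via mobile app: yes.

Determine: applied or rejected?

Atomic conditions:
  contains a gift card: no → false
  loyalty tier = none: none == none is true
  email verified: yes → true
  prior uses of this code ≤ 4: 7 ≤ 4 is false
  order placed on a weekend: no → false
  loyalty tier ∈ {gold, none}: none is in the set → true
  order subtotal ≥ 718.07 USD: 718.98 ≥ 718.07 is true
  first-time customer: no → false
  ship-to country ∈ {CA, DE, FR, UK}: UK is in the set → true
  primary category ∈ {books, electronics}: books is in the set → true
  item count ≤ 38: 18 ≤ 38 is true
  account age = 3920 days: 2126 == 3920 is false
  NOT placed via mobile app: yes → false
  order subtotal ≤ 146.07 USD: 718.98 ≤ 146.07 is false
  placed via mobile app: yes → true
  account age > 2428 days: 2126 > 2428 is false
Combine:
[1.1.1.1] false AND true AND true = false
[1.1.1.2.2] NOT false = true
[1.1.1.2] false OR true = true
[1.1.1.3.2] NOT true = false
[1.1.1.3] true → false = false
[1.1.1] false OR true OR false = true
[1.1.2.1.1] false AND true = false
[1.1.2.1.2.1] true AND true = true
[1.1.2.1.2] NOT true = false
[1.1.2.1.3] false AND false AND false = false
[1.1.2.1.4] exactly-one(true, false) = true
[1.1.2.1] false AND false AND false AND true = false
[1.1.2] NOT false = true
[1.1] true AND true = true
[1] NOT true = false
[2] exactly-one(true, false) = true
[root] false AND true = false
Overall: false → rejected

Rejected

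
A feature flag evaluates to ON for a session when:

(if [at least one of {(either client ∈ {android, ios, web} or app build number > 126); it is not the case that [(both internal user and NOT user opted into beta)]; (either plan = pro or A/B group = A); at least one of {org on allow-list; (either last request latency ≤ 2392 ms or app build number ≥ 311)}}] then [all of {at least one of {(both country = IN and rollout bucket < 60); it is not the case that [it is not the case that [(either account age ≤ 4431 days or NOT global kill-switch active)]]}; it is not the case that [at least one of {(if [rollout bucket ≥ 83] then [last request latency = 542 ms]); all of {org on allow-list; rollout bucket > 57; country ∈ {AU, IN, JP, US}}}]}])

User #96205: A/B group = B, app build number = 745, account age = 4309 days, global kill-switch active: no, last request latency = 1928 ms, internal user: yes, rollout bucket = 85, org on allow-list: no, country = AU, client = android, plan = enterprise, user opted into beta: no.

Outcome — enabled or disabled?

Enabled

Atomic conditions:
  client ∈ {android, ios, web}: android is in the set → true
  app build number > 126: 745 > 126 is true
  internal user: yes → true
  NOT user opted into beta: no → true
  plan = pro: enterprise == pro is false
  A/B group = A: B == A is false
  org on allow-list: no → false
  last request latency ≤ 2392 ms: 1928 ≤ 2392 is true
  app build number ≥ 311: 745 ≥ 311 is true
  country = IN: AU == IN is false
  rollout bucket < 60: 85 < 60 is false
  account age ≤ 4431 days: 4309 ≤ 4431 is true
  NOT global kill-switch active: no → true
  rollout bucket ≥ 83: 85 ≥ 83 is true
  last request latency = 542 ms: 1928 == 542 is false
  rollout bucket > 57: 85 > 57 is true
  country ∈ {AU, IN, JP, US}: AU is in the set → true
Combine:
[1.1] true OR true = true
[1.2.1] true AND true = true
[1.2] NOT true = false
[1.3] false OR false = false
[1.4.2] true OR true = true
[1.4] false OR true = true
[1] true OR false OR false OR true = true
[2.1.1] false AND false = false
[2.1.2.1.1] true OR true = true
[2.1.2.1] NOT true = false
[2.1.2] NOT false = true
[2.1] false OR true = true
[2.2.1.1] true → false = false
[2.2.1.2] false AND true AND true = false
[2.2.1] false OR false = false
[2.2] NOT false = true
[2] true AND true = true
[root] true → true = true
Overall: true → enabled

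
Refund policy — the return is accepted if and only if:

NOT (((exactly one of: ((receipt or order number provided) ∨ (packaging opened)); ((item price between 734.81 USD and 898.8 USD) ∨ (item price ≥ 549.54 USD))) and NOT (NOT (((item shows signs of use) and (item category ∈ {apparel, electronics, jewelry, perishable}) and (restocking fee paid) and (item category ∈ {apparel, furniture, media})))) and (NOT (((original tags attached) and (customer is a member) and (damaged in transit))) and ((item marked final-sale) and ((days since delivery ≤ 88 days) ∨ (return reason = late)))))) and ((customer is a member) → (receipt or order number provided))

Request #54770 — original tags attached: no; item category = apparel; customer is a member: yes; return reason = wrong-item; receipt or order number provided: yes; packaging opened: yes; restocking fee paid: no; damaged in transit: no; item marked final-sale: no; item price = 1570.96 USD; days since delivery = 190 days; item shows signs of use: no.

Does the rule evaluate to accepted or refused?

Accepted

Atomic conditions:
  receipt or order number provided: yes → true
  packaging opened: yes → true
  item price between 734.81 USD and 898.8 USD: 1570.96 in [734.81, 898.8] is false
  item price ≥ 549.54 USD: 1570.96 ≥ 549.54 is true
  item shows signs of use: no → false
  item category ∈ {apparel, electronics, jewelry, perishable}: apparel is in the set → true
  restocking fee paid: no → false
  item category ∈ {apparel, furniture, media}: apparel is in the set → true
  original tags attached: no → false
  customer is a member: yes → true
  damaged in transit: no → false
  item marked final-sale: no → false
  days since delivery ≤ 88 days: 190 ≤ 88 is false
  return reason = late: wrong-item == late is false
Combine:
[1.1.1.1] true OR true = true
[1.1.1.2] false OR true = true
[1.1.1] exactly-one(true, true) = false
[1.1.2.1.1] false AND true AND false AND true = false
[1.1.2.1] NOT false = true
[1.1.2] NOT true = false
[1.1.3.1.1] false AND true AND false = false
[1.1.3.1] NOT false = true
[1.1.3.2.2] false OR false = false
[1.1.3.2] false AND false = false
[1.1.3] true AND false = false
[1.1] false AND false AND false = false
[1] NOT false = true
[2] true → true = true
[root] true AND true = true
Overall: true → accepted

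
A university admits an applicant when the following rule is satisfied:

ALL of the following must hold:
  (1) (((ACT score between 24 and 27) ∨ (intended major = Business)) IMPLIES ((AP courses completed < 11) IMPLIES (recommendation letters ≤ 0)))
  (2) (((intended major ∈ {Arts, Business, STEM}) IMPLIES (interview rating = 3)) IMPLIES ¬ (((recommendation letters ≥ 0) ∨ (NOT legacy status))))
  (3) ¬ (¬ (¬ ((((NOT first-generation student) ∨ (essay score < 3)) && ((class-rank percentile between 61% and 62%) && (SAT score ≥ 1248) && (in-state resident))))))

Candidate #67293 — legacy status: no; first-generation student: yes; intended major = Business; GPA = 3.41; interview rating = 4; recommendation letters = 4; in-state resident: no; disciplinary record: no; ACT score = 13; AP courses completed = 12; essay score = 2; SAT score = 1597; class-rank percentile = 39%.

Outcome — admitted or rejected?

Atomic conditions:
  ACT score between 24 and 27: 13 in [24, 27] is false
  intended major = Business: Business == Business is true
  AP courses completed < 11: 12 < 11 is false
  recommendation letters ≤ 0: 4 ≤ 0 is false
  intended major ∈ {Arts, Business, STEM}: Business is in the set → true
  interview rating = 3: 4 == 3 is false
  recommendation letters ≥ 0: 4 ≥ 0 is true
  NOT legacy status: no → true
  NOT first-generation student: yes → false
  essay score < 3: 2 < 3 is true
  class-rank percentile between 61% and 62%: 39 in [61, 62] is false
  SAT score ≥ 1248: 1597 ≥ 1248 is true
  in-state resident: no → false
Combine:
[1.1] false OR true = true
[1.2] false → false (antecedent false ⇒ implication holds) = true
[1] true → true = true
[2.1] true → false = false
[2.2.1] true OR true = true
[2.2] NOT true = false
[2] false → false (antecedent false ⇒ implication holds) = true
[3.1.1.1.1] false OR true = true
[3.1.1.1.2] false AND true AND false = false
[3.1.1.1] true AND false = false
[3.1.1] NOT false = true
[3.1] NOT true = false
[3] NOT false = true
[root] true AND true AND true = true
Overall: true → admitted

Admitted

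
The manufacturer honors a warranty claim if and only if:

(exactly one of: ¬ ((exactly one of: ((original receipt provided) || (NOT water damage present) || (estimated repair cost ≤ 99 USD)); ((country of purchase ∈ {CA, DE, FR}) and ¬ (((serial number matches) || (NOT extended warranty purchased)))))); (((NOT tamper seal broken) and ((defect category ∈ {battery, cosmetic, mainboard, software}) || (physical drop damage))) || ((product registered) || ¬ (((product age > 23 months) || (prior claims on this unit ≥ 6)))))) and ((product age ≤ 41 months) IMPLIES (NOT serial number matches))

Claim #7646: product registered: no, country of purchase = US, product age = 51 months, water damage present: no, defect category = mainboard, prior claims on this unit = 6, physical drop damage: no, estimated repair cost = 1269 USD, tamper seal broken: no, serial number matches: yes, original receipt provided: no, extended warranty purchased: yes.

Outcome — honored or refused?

Atomic conditions:
  original receipt provided: no → false
  NOT water damage present: no → true
  estimated repair cost ≤ 99 USD: 1269 ≤ 99 is false
  country of purchase ∈ {CA, DE, FR}: US is not in the set → false
  serial number matches: yes → true
  NOT extended warranty purchased: yes → false
  NOT tamper seal broken: no → true
  defect category ∈ {battery, cosmetic, mainboard, software}: mainboard is in the set → true
  physical drop damage: no → false
  product registered: no → false
  product age > 23 months: 51 > 23 is true
  prior claims on this unit ≥ 6: 6 ≥ 6 is true
  product age ≤ 41 months: 51 ≤ 41 is false
  NOT serial number matches: yes → false
Combine:
[1.1.1.1] false OR true OR false = true
[1.1.1.2.2.1] true OR false = true
[1.1.1.2.2] NOT true = false
[1.1.1.2] false AND false = false
[1.1.1] exactly-one(true, false) = true
[1.1] NOT true = false
[1.2.1.2] true OR false = true
[1.2.1] true AND true = true
[1.2.2.2.1] true OR true = true
[1.2.2.2] NOT true = false
[1.2.2] false OR false = false
[1.2] true OR false = true
[1] exactly-one(false, true) = true
[2] false → false (antecedent false ⇒ implication holds) = true
[root] true AND true = true
Overall: true → honored

Honored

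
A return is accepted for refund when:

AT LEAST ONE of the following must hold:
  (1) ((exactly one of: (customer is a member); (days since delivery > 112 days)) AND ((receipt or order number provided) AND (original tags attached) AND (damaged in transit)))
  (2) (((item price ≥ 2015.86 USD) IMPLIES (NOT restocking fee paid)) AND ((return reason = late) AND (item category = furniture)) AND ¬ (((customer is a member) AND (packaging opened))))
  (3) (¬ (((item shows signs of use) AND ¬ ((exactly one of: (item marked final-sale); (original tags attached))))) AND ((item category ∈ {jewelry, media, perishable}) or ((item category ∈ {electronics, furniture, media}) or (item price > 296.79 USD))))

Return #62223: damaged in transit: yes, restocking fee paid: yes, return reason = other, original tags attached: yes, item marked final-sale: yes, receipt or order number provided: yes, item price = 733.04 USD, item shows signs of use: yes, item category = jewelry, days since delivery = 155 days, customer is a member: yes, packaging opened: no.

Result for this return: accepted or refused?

Refused

Atomic conditions:
  customer is a member: yes → true
  days since delivery > 112 days: 155 > 112 is true
  receipt or order number provided: yes → true
  original tags attached: yes → true
  damaged in transit: yes → true
  item price ≥ 2015.86 USD: 733.04 ≥ 2015.86 is false
  NOT restocking fee paid: yes → false
  return reason = late: other == late is false
  item category = furniture: jewelry == furniture is false
  packaging opened: no → false
  item shows signs of use: yes → true
  item marked final-sale: yes → true
  item category ∈ {jewelry, media, perishable}: jewelry is in the set → true
  item category ∈ {electronics, furniture, media}: jewelry is not in the set → false
  item price > 296.79 USD: 733.04 > 296.79 is true
Combine:
[1.1] exactly-one(true, true) = false
[1.2] true AND true AND true = true
[1] false AND true = false
[2.1] false → false (antecedent false ⇒ implication holds) = true
[2.2] false AND false = false
[2.3.1] true AND false = false
[2.3] NOT false = true
[2] true AND false AND true = false
[3.1.1.2.1] exactly-one(true, true) = false
[3.1.1.2] NOT false = true
[3.1.1] true AND true = true
[3.1] NOT true = false
[3.2.2] false OR true = true
[3.2] true OR true = true
[3] false AND true = false
[root] false OR false OR false = false
Overall: false → refused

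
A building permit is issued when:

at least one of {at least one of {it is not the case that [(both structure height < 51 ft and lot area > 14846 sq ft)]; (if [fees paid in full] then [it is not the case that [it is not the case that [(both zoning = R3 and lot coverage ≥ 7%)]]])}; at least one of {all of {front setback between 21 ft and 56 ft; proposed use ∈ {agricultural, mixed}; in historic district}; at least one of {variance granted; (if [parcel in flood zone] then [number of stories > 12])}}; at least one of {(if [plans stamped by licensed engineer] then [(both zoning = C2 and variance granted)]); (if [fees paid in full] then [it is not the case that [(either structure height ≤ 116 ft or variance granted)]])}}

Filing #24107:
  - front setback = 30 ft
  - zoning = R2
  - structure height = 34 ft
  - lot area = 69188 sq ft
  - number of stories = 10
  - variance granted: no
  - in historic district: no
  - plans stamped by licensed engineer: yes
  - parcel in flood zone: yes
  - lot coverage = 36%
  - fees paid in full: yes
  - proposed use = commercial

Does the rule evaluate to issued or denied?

Denied

Atomic conditions:
  structure height < 51 ft: 34 < 51 is true
  lot area > 14846 sq ft: 69188 > 14846 is true
  fees paid in full: yes → true
  zoning = R3: R2 == R3 is false
  lot coverage ≥ 7%: 36 ≥ 7 is true
  front setback between 21 ft and 56 ft: 30 in [21, 56] is true
  proposed use ∈ {agricultural, mixed}: commercial is not in the set → false
  in historic district: no → false
  variance granted: no → false
  parcel in flood zone: yes → true
  number of stories > 12: 10 > 12 is false
  plans stamped by licensed engineer: yes → true
  zoning = C2: R2 == C2 is false
  structure height ≤ 116 ft: 34 ≤ 116 is true
Combine:
[1.1.1] true AND true = true
[1.1] NOT true = false
[1.2.2.1.1] false AND true = false
[1.2.2.1] NOT false = true
[1.2.2] NOT true = false
[1.2] true → false = false
[1] false OR false = false
[2.1] true AND false AND false = false
[2.2.2] true → false = false
[2.2] false OR false = false
[2] false OR false = false
[3.1.2] false AND false = false
[3.1] true → false = false
[3.2.2.1] true OR false = true
[3.2.2] NOT true = false
[3.2] true → false = false
[3] false OR false = false
[root] false OR false OR false = false
Overall: false → denied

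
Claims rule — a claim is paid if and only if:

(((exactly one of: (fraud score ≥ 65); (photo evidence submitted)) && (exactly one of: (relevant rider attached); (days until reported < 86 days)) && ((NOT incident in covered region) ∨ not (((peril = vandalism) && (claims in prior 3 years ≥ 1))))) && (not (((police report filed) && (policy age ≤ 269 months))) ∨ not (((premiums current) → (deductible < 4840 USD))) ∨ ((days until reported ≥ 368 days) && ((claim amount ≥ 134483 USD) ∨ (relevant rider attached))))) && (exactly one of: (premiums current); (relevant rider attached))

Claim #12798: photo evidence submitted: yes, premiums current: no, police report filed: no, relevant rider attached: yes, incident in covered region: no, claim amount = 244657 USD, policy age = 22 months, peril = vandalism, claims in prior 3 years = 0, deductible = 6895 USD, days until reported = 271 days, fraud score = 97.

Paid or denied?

Atomic conditions:
  fraud score ≥ 65: 97 ≥ 65 is true
  photo evidence submitted: yes → true
  relevant rider attached: yes → true
  days until reported < 86 days: 271 < 86 is false
  NOT incident in covered region: no → true
  peril = vandalism: vandalism == vandalism is true
  claims in prior 3 years ≥ 1: 0 ≥ 1 is false
  police report filed: no → false
  policy age ≤ 269 months: 22 ≤ 269 is true
  premiums current: no → false
  deductible < 4840 USD: 6895 < 4840 is false
  days until reported ≥ 368 days: 271 ≥ 368 is false
  claim amount ≥ 134483 USD: 244657 ≥ 134483 is true
Combine:
[1.1.1] exactly-one(true, true) = false
[1.1.2] exactly-one(true, false) = true
[1.1.3.2.1] true AND false = false
[1.1.3.2] NOT false = true
[1.1.3] true OR true = true
[1.1] false AND true AND true = false
[1.2.1.1] false AND true = false
[1.2.1] NOT false = true
[1.2.2.1] false → false (antecedent false ⇒ implication holds) = true
[1.2.2] NOT true = false
[1.2.3.2] true OR true = true
[1.2.3] false AND true = false
[1.2] true OR false OR false = true
[1] false AND true = false
[2] exactly-one(false, true) = true
[root] false AND true = false
Overall: false → denied

Denied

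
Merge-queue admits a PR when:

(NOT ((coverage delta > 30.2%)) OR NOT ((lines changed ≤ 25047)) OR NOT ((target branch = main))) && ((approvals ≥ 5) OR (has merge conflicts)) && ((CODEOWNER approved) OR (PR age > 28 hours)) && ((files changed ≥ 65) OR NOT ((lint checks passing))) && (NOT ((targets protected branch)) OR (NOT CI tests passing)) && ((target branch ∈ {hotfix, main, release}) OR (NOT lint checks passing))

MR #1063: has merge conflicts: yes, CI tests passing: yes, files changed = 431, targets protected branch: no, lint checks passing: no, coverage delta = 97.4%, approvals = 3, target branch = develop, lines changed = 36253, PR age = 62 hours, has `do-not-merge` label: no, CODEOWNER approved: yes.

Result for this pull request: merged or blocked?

Merged

Atomic conditions:
  coverage delta > 30.2%: 97.4 > 30.2 is true
  lines changed ≤ 25047: 36253 ≤ 25047 is false
  target branch = main: develop == main is false
  approvals ≥ 5: 3 ≥ 5 is false
  has merge conflicts: yes → true
  CODEOWNER approved: yes → true
  PR age > 28 hours: 62 > 28 is true
  files changed ≥ 65: 431 ≥ 65 is true
  lint checks passing: no → false
  targets protected branch: no → false
  NOT CI tests passing: yes → false
  target branch ∈ {hotfix, main, release}: develop is not in the set → false
  NOT lint checks passing: no → true
Combine:
[1.1] NOT true = false
[1.2] NOT false = true
[1.3] NOT false = true
[1] false OR true OR true = true
[2] false OR true = true
[3] true OR true = true
[4.2] NOT false = true
[4] true OR true = true
[5.1] NOT false = true
[5] true OR false = true
[6] false OR true = true
[root] true AND true AND true AND true AND true AND true = true
Overall: true → merged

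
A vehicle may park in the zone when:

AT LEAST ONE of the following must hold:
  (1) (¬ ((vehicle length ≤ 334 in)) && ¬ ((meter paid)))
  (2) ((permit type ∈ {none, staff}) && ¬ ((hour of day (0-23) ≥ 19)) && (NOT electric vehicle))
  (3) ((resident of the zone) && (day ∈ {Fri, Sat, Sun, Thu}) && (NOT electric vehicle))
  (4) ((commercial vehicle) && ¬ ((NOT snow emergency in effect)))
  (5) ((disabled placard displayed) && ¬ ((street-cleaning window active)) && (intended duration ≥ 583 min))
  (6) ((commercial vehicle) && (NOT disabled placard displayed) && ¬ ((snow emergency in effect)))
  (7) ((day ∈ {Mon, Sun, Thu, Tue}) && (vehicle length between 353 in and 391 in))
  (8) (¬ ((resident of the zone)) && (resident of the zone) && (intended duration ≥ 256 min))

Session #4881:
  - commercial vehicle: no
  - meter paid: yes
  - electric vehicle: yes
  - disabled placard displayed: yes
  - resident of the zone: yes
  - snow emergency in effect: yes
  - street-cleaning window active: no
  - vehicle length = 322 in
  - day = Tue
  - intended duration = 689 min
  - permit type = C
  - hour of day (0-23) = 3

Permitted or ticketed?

Permitted

Atomic conditions:
  vehicle length ≤ 334 in: 322 ≤ 334 is true
  meter paid: yes → true
  permit type ∈ {none, staff}: C is not in the set → false
  hour of day (0-23) ≥ 19: 3 ≥ 19 is false
  NOT electric vehicle: yes → false
  resident of the zone: yes → true
  day ∈ {Fri, Sat, Sun, Thu}: Tue is not in the set → false
  commercial vehicle: no → false
  NOT snow emergency in effect: yes → false
  disabled placard displayed: yes → true
  street-cleaning window active: no → false
  intended duration ≥ 583 min: 689 ≥ 583 is true
  NOT disabled placard displayed: yes → false
  snow emergency in effect: yes → true
  day ∈ {Mon, Sun, Thu, Tue}: Tue is in the set → true
  vehicle length between 353 in and 391 in: 322 in [353, 391] is false
  intended duration ≥ 256 min: 689 ≥ 256 is true
Combine:
[1.1] NOT true = false
[1.2] NOT true = false
[1] false AND false = false
[2.2] NOT false = true
[2] false AND true AND false = false
[3] true AND false AND false = false
[4.2] NOT false = true
[4] false AND true = false
[5.2] NOT false = true
[5] true AND true AND true = true
[6.3] NOT true = false
[6] false AND false AND false = false
[7] true AND false = false
[8.1] NOT true = false
[8] false AND true AND true = false
[root] false OR false OR false OR false OR true OR false OR false OR false = true
Overall: true → permitted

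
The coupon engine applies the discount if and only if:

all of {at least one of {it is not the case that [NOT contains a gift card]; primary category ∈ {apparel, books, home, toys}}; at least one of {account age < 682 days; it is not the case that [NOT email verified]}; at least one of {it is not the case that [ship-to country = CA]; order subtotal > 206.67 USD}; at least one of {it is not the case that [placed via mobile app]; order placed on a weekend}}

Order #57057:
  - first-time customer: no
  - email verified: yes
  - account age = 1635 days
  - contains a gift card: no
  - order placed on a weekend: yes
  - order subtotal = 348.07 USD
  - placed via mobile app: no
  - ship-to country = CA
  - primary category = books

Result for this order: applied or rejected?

Atomic conditions:
  NOT contains a gift card: no → true
  primary category ∈ {apparel, books, home, toys}: books is in the set → true
  account age < 682 days: 1635 < 682 is false
  NOT email verified: yes → false
  ship-to country = CA: CA == CA is true
  order subtotal > 206.67 USD: 348.07 > 206.67 is true
  placed via mobile app: no → false
  order placed on a weekend: yes → true
Combine:
[1.1] NOT true = false
[1] false OR true = true
[2.2] NOT false = true
[2] false OR true = true
[3.1] NOT true = false
[3] false OR true = true
[4.1] NOT false = true
[4] true OR true = true
[root] true AND true AND true AND true = true
Overall: true → applied

Applied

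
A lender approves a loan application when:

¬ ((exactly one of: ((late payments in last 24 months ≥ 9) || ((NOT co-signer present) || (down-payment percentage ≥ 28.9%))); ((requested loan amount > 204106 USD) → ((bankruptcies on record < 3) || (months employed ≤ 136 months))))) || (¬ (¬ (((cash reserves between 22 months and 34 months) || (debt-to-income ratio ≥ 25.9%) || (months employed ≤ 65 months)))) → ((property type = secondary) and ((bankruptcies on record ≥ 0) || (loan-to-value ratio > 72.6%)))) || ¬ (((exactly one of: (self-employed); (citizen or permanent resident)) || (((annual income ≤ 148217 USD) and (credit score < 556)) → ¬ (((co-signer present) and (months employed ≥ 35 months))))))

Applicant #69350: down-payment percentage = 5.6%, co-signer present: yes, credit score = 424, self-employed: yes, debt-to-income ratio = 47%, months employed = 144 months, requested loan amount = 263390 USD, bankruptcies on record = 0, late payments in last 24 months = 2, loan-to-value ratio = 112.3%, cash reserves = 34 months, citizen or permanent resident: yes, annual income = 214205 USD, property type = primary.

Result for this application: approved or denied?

Denied

Atomic conditions:
  late payments in last 24 months ≥ 9: 2 ≥ 9 is false
  NOT co-signer present: yes → false
  down-payment percentage ≥ 28.9%: 5.6 ≥ 28.9 is false
  requested loan amount > 204106 USD: 263390 > 204106 is true
  bankruptcies on record < 3: 0 < 3 is true
  months employed ≤ 136 months: 144 ≤ 136 is false
  cash reserves between 22 months and 34 months: 34 in [22, 34] is true
  debt-to-income ratio ≥ 25.9%: 47 ≥ 25.9 is true
  months employed ≤ 65 months: 144 ≤ 65 is false
  property type = secondary: primary == secondary is false
  bankruptcies on record ≥ 0: 0 ≥ 0 is true
  loan-to-value ratio > 72.6%: 112.3 > 72.6 is true
  self-employed: yes → true
  citizen or permanent resident: yes → true
  annual income ≤ 148217 USD: 214205 ≤ 148217 is false
  credit score < 556: 424 < 556 is true
  co-signer present: yes → true
  months employed ≥ 35 months: 144 ≥ 35 is true
Combine:
[1.1.1.2] false OR false = false
[1.1.1] false OR false = false
[1.1.2.2] true OR false = true
[1.1.2] true → true = true
[1.1] exactly-one(false, true) = true
[1] NOT true = false
[2.1.1.1] true OR true OR false = true
[2.1.1] NOT true = false
[2.1] NOT false = true
[2.2.2] true OR true = true
[2.2] false AND true = false
[2] true → false = false
[3.1.1] exactly-one(true, true) = false
[3.1.2.1] false AND true = false
[3.1.2.2.1] true AND true = true
[3.1.2.2] NOT true = false
[3.1.2] false → false (antecedent false ⇒ implication holds) = true
[3.1] false OR true = true
[3] NOT true = false
[root] false OR false OR false = false
Overall: false → denied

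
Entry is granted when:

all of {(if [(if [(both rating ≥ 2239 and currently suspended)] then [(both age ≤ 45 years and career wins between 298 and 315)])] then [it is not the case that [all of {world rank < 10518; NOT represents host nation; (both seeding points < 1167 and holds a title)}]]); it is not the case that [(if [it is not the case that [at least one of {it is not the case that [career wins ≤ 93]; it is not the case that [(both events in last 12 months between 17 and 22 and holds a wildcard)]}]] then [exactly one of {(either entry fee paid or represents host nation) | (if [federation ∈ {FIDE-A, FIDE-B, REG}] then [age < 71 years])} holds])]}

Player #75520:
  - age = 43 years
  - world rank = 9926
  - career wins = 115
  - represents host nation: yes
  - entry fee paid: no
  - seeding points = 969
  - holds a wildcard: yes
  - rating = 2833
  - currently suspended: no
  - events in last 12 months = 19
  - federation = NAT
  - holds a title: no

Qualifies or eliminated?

Atomic conditions:
  rating ≥ 2239: 2833 ≥ 2239 is true
  currently suspended: no → false
  age ≤ 45 years: 43 ≤ 45 is true
  career wins between 298 and 315: 115 in [298, 315] is false
  world rank < 10518: 9926 < 10518 is true
  NOT represents host nation: yes → false
  seeding points < 1167: 969 < 1167 is true
  holds a title: no → false
  career wins ≤ 93: 115 ≤ 93 is false
  events in last 12 months between 17 and 22: 19 in [17, 22] is true
  holds a wildcard: yes → true
  entry fee paid: no → false
  represents host nation: yes → true
  federation ∈ {FIDE-A, FIDE-B, REG}: NAT is not in the set → false
  age < 71 years: 43 < 71 is true
Combine:
[1.1.1] true AND false = false
[1.1.2] true AND false = false
[1.1] false → false (antecedent false ⇒ implication holds) = true
[1.2.1.3] true AND false = false
[1.2.1] true AND false AND false = false
[1.2] NOT false = true
[1] true → true = true
[2.1.1.1.1] NOT false = true
[2.1.1.1.2.1] true AND true = true
[2.1.1.1.2] NOT true = false
[2.1.1.1] true OR false = true
[2.1.1] NOT true = false
[2.1.2.1] false OR true = true
[2.1.2.2] false → true (antecedent false ⇒ implication holds) = true
[2.1.2] exactly-one(true, true) = false
[2.1] false → false (antecedent false ⇒ implication holds) = true
[2] NOT true = false
[root] true AND false = false
Overall: false → eliminated

Eliminated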